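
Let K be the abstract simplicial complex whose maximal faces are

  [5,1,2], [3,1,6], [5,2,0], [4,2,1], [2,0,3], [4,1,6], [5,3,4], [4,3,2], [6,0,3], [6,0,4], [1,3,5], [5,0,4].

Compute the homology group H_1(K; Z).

We work with the vertex ordering 0 < 1 < 2 < 3 < 4 < 5 < 6. The simplices of K, each written with vertices in increasing order, are:

  0-simplices (7): [0], [1], [2], [3], [4], [5], [6]
  1-simplices (18): [0,2], [0,3], [0,4], [0,5], [0,6], [1,2], [1,3], [1,4], [1,5], [1,6], [2,3], [2,4], [2,5], [3,4], [3,5], [3,6], [4,5], [4,6]
  2-simplices (12): [0,2,3], [0,2,5], [0,3,6], [0,4,5], [0,4,6], [1,2,4], [1,2,5], [1,3,5], [1,3,6], [1,4,6], [2,3,4], [3,4,5]

so the chain groups are C_0 ≅ Z^7, C_1 ≅ Z^18, C_2 ≅ Z^12.

The boundary map ∂_1: C_1 → C_0 is given by ∂[p,q] = [q] − [p]. For instance
  ∂[2,4] = [4] − [2].
This gives a 7×18 integer matrix of rank 6; reducing to Smith normal form yields diagonal entries (1,1,1,1,1,1).

The boundary map ∂_2: C_2 → C_1 sends each 2-simplex [p,q,r] to [q,r] − [p,r] + [p,q]. For instance
  ∂[3,4,5] = [4,5] − [3,5] + [3,4],
  ∂[1,2,4] = [2,4] − [1,4] + [1,2].
This gives a 18×12 integer matrix of rank 12; reducing to Smith normal form yields diagonal entries (1,1,1,1,1,1,1,1,1,1,1,2).

Computing H_k = (kernel of ∂_k) / (image of ∂_{k+1}):

  H_1: rank ker ∂_1 − rank ∂_2 = (18 − 6) − 12 = 0, and ∂_2 has invariant factor 2 > 1, so H_1 = Z_2.

H_1 ≅ Z_2.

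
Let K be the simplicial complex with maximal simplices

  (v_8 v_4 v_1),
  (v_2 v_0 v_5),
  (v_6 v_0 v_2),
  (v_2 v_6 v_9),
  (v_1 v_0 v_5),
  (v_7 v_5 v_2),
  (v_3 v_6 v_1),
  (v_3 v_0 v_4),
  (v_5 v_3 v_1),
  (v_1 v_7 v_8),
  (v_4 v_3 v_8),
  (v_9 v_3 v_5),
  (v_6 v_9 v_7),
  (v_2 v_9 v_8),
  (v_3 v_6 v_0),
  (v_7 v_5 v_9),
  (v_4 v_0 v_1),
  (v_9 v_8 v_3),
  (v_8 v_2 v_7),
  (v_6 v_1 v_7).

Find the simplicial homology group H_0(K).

Take the total order v_0 < v_1 < v_2 < v_3 < v_4 < v_5 < v_6 < v_7 < v_8 < v_9 on the vertex set. Then K (dimension 2) consists of the simplices:

  0-simplices (10): [v_0], [v_1], [v_2], [v_3], [v_4], [v_5], [v_6], [v_7], [v_8], [v_9]
  1-simplices (30): (30 of them)
  2-simplices (20): (20 of them)

so the chain groups are C_0 ≅ Z^10, C_1 ≅ Z^30, C_2 ≅ Z^20.

The boundary map ∂_1: C_1 → C_0 maps an edge to its endpoints' difference, ∂[p,q] = q − p. For instance
  ∂[v_7,v_8] = [v_8] − [v_7].
The 10×30 boundary matrix has rank 9 and Smith normal form diag(1,1,1,1,1,1,1,1,1).

The boundary map ∂_2: C_2 → C_1 maps a triangle to the signed sum of its edges. For instance
  ∂[v_1,v_7,v_8] = [v_7,v_8] − [v_1,v_8] + [v_1,v_7],
  ∂[v_5,v_7,v_9] = [v_7,v_9] − [v_5,v_9] + [v_5,v_7].
As a 30×20 matrix over Z this has rank 20, with invariant factors (1,1,1,1,1,1,1,1,1,1,1,1,1,1,1,1,1,1,1,2).

From H_k ≅ ker(∂_k) / im(∂_{k+1}) we obtain:

  H_0: rank C_0 − rank ∂_1 = 10 − 9 = 1, and the invariant factors of ∂_1 are all 1, so H_0 ≅ Z.

H_0 ≅ Z.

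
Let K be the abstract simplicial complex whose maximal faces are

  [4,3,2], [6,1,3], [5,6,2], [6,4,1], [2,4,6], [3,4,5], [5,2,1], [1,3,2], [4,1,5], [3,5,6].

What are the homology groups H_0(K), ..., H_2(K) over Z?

We work with the vertex ordering 1 < 2 < 3 < 4 < 5 < 6. The simplices of K, each written with vertices in increasing order, are:

  0-simplices (6): [1], [2], [3], [4], [5], [6]
  1-simplices (15): [1,2], [1,3], [1,4], [1,5], [1,6], [2,3], [2,4], [2,5], [2,6], [3,4], [3,5], [3,6], [4,5], [4,6], [5,6]
  2-simplices (10): [1,2,3], [1,2,5], [1,3,6], [1,4,5], [1,4,6], [2,3,4], [2,4,6], [2,5,6], [3,4,5], [3,5,6]

Hence C_0 ≅ Z^6, C_1 ≅ Z^15, C_2 ≅ Z^10.

The boundary map ∂_1: C_1 → C_0 is given by ∂[p,q] = [q] − [p]. For instance
  ∂[4,5] = [5] − [4].
The resulting 6×15 matrix has rank 5, and its Smith normal form has invariant factors (1,1,1,1,1).

The boundary map ∂_2: C_2 → C_1 sends each 2-simplex [p,q,r] to [q,r] − [p,r] + [p,q]. For instance
  ∂[3,5,6] = [5,6] − [3,6] + [3,5],
  ∂[1,2,5] = [2,5] − [1,5] + [1,2].
The 15×10 boundary matrix has rank 10 and Smith normal form diag(1,1,1,1,1,1,1,1,1,2).

Computing H_k = (kernel of ∂_k) / (image of ∂_{k+1}):

  H_0: rank C_0 − rank ∂_1 = 6 − 5 = 1, and the invariant factors of ∂_1 are all 1, so H_0 = Z.
  H_1: rank ker ∂_1 − rank ∂_2 = (15 − 5) − 10 = 0, and ∂_2 has invariant factor 2 > 1, so H_1 = Z/2Z.
  H_2: rank ker ∂_2 − rank ∂_3 = (10 − 10) − 0 = 0, and there is no ∂_3, so H_2 = 0.

(K is a triangulation of the real projective plane RP^2.)

H_0 = Z,  H_1 = Z/2Z,  H_2 = 0.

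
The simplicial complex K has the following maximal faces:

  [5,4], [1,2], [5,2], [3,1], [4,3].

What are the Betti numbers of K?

Order the vertices as 1 < 2 < 3 < 4 < 5. Listing each simplex with vertices in this order, K has dimension 1 with simplices:

  0-simplices (5): [1], [2], [3], [4], [5]
  1-simplices (5): [1,2], [1,3], [2,5], [3,4], [4,5]

so the chain groups are C_0 ≅ Z^5, C_1 ≅ Z^5.

The boundary map ∂_1: C_1 → C_0 maps an edge to its endpoints' difference, ∂[p,q] = q − p. For instance
  ∂[1,2] = [2] − [1].
The resulting 5×5 matrix has rank 4, and its Smith normal form has invariant factors (1,1,1,1).

From H_k ≅ ker(∂_k) / im(∂_{k+1}) we obtain:

  H_0: rank C_0 − rank ∂_1 = 5 − 4 = 1, and the invariant factors of ∂_1 are all 1, so H_0 = Z.
  H_1: rank ker ∂_1 − rank ∂_2 = (5 − 4) − 0 = 1, and there is no ∂_2, so H_1 = Z.

Hence the Betti numbers are b_0 = 1, b_1 = 1.

b_0 = 1, b_1 = 1.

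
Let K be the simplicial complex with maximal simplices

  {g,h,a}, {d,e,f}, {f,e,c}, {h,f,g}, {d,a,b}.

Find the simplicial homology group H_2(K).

Fix the vertex order a < b < c < d < e < f < g < h and write every simplex with vertices in increasing order. Then dim K = 2 and the simplices of K are:

  0-simplices (8): a, b, c, d, e, f, g, h
  1-simplices (13): ab, ad, ag, ah, bd, ce, cf, de, df, ef, fg, fh, gh
  2-simplices (5): abd, agh, cef, def, fgh

Hence C_0 ≅ Z^8, C_1 ≅ Z^13, C_2 ≅ Z^5.

The boundary map ∂_1: C_1 → C_0 is given by ∂[p,q] = [q] − [p]. For instance
  ∂fg = g − f.
The resulting 8×13 matrix has rank 7, and its Smith normal form has invariant factors (1,1,1,1,1,1,1).

∂_2: C_2 → C_1 sends each 2-simplex [p,q,r] to [q,r] − [p,r] + [p,q]. For instance
  ∂fgh = gh − fh + fg,
  ∂agh = gh − ah + ag.
The 13×5 boundary matrix has rank 5 and Smith normal form diag(1,1,1,1,1).

Computing H_k = (kernel of ∂_k) / (image of ∂_{k+1}):

  H_2: rank ker ∂_2 − rank ∂_3 = (5 − 5) − 0 = 0, and there is no ∂_3, so H_2 ≅ 0.

H_2 = 0.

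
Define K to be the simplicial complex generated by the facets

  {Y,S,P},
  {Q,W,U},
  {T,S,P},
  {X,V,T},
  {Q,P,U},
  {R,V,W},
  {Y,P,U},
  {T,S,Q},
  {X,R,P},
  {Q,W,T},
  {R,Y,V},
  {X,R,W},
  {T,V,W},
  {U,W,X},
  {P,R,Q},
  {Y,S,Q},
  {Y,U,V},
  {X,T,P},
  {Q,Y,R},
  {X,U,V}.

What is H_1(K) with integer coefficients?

Fix the vertex order P < Q < R < S < T < U < V < W < X < Y and write every simplex with vertices in increasing order. Then dim K = 2 and the simplices of K are:

  0-simplices (10): P, Q, R, S, T, U, V, W, X, Y
  1-simplices (30): PQ, PR, PS, PT, PU, PX, PY, QR, QS, QT, QU, QW, QY, RV, RW, RX, RY, ST, SY, TV, TW, TX, UV, UW, UX, UY, VW, VX, VY, WX
  2-simplices (20): PQR, PQU, PRX, PST, PSY, PTX, PUY, QRY, QST, QSY, QTW, QUW, RVW, RVY, RWX, TVW, TVX, UVX, UVY, UWX

so the chain groups are C_0 ≅ Z^10, C_1 ≅ Z^30, C_2 ≅ Z^20.

The boundary map ∂_1: C_1 → C_0 is given by ∂[p,q] = [q] − [p].
The resulting 10×30 matrix has rank 9, and its Smith normal form has invariant factors (1,1,1,1,1,1,1,1,1).

∂_2: C_2 → C_1 acts by ∂[p,q,r] = [q,r] − [p,r] + [p,q]. For instance
  ∂PUY = UY − PY + PU,
  ∂PQR = QR − PR + PQ.
The resulting 30×20 matrix has rank 20, and its Smith normal form has invariant factors (1,1,1,1,1,1,1,1,1,1,1,1,1,1,1,1,1,1,1,2).

From H_k ≅ ker(∂_k) / im(∂_{k+1}) we obtain:

  H_1: rank ker ∂_1 − rank ∂_2 = (30 − 9) − 20 = 1, and ∂_2 has invariant factor 2 > 1, so H_1 = Z ⊕ Z/2.

(K is a triangulation of the Klein bottle.)

H_1 ≅ Z ⊕ Z/2.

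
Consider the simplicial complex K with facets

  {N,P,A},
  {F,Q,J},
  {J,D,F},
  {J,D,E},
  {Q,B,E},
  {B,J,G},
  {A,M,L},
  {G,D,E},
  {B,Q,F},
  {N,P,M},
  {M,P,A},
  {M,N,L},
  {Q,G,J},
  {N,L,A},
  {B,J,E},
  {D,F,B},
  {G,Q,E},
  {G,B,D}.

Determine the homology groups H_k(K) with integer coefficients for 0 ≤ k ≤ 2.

K has 12 vertices, 27 edges, 18 triangles.
rank ∂_0 = 0, rank ∂_1 = 10 ⇒ b_0 = 12 − 0 − 10 = 2; all invariant factors of ∂_1 are 1 so no torsion. So H_0 = Z^2.
rank ∂_1 = 10, rank ∂_2 = 17 ⇒ b_1 = 27 − 10 − 17 = 0; ∂_2 has invariant factor(s) [2] giving torsion. So H_1 = Z/2.
rank ∂_2 = 17, rank ∂_3 = 0 ⇒ b_2 = 18 − 17 − 0 = 1. So H_2 = Z.

H_0 = Z^2,  H_1 = Z/2,  H_2 = Z.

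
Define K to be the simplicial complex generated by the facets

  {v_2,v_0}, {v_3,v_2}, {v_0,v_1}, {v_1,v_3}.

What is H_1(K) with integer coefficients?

H_1 ≅ Z.

Fix the vertex order v_0 < v_1 < v_2 < v_3 and write every simplex with vertices in increasing order. Then dim K = 1 and the simplices of K are:

  0-simplices (4): [v_0], [v_1], [v_2], [v_3]
  1-simplices (4): [v_0,v_1], [v_0,v_2], [v_1,v_3], [v_2,v_3]

so the chain groups are C_0 ≅ Z^4, C_1 ≅ Z^4.

Boundary ∂_1: C_1 → C_0 sends each edge [p,q] (with p < q) to q − p.
The 4×4 boundary matrix has rank 3 and Smith normal form diag(1,1,1).

From H_k ≅ ker(∂_k) / im(∂_{k+1}) we obtain:

  H_1: rank ker ∂_1 − rank ∂_2 = (4 − 3) − 0 = 1, and there is no ∂_2, so H_1 = Z.

(K is a triangulation of the circle S^1.)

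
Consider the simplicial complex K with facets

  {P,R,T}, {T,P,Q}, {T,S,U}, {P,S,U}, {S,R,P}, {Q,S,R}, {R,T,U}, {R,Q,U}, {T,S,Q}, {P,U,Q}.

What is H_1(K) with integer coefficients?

H_1 ≅ Z/2.

We work with the vertex ordering P < Q < R < S < T < U. The simplices of K, each written with vertices in increasing order, are:

  0-simplices (6): P, Q, R, S, T, U
  1-simplices (15): PQ, PR, PS, PT, PU, QR, QS, QT, QU, RS, RT, RU, ST, SU, TU
  2-simplices (10): PQT, PQU, PRS, PRT, PSU, QRS, QRU, QST, RTU, STU

Hence C_0 ≅ Z^6, C_1 ≅ Z^15, C_2 ≅ Z^10.

The boundary map ∂_1: C_1 → C_0 maps an edge to its endpoints' difference, ∂[p,q] = q − p. For instance
  ∂TU = U − T.
The resulting 6×15 matrix has rank 5, and its Smith normal form has invariant factors (1,1,1,1,1).

∂_2: C_2 → C_1 acts by ∂[p,q,r] = [q,r] − [p,r] + [p,q]. For instance
  ∂PSU = SU − PU + PS,
  ∂PQT = QT − PT + PQ.
The 15×10 boundary matrix has rank 10 and Smith normal form diag(1,1,1,1,1,1,1,1,1,2).

From H_k ≅ ker(∂_k) / im(∂_{k+1}) we obtain:

  H_1: rank ker ∂_1 − rank ∂_2 = (15 − 5) − 10 = 0, and ∂_2 has invariant factor 2 > 1, so H_1 ≅ Z/2.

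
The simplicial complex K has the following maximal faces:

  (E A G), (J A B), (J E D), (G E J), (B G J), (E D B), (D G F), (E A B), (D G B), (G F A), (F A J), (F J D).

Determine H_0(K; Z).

H_0 = Z.

K has 7 vertices, 18 edges, 12 triangles.
rank ∂_0 = 0, rank ∂_1 = 6 ⇒ b_0 = 7 − 0 − 6 = 1; all invariant factors of ∂_1 are 1 so no torsion. So H_0 = Z.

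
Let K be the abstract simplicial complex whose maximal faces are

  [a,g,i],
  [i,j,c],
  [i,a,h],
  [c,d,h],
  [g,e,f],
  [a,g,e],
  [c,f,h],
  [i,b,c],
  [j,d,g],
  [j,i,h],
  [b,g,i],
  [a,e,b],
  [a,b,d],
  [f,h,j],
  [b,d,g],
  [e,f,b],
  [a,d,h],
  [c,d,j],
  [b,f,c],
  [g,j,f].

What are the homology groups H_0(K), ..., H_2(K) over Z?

Take the total order a < b < c < d < e < f < g < h < i < j on the vertex set. Then K (dimension 2) consists of the simplices:

  0-simplices (10): a, b, c, d, e, f, g, h, i, j
  1-simplices (30): ab, ad, ae, ag, ah, ai, bc, bd, be, bf, bg, bi, cd, cf, ch, ci, cj, dg, dh, dj, ef, eg, fg, fh, fj, gi, gj, hi, hj, ij
  2-simplices (20): abd, abe, adh, aeg, agi, ahi, bcf, bci, bdg, bef, bgi, cdh, cdj, cfh, cij, dgj, efg, fgj, fhj, hij

Hence C_0 ≅ Z^10, C_1 ≅ Z^30, C_2 ≅ Z^20.

Boundary ∂_1: C_1 → C_0 is given by ∂[p,q] = [q] − [p].
The resulting 10×30 matrix has rank 9, and its Smith normal form has invariant factors (1,1,1,1,1,1,1,1,1).

The boundary map ∂_2: C_2 → C_1 sends each 2-simplex [p,q,r] to [q,r] − [p,r] + [p,q]. For instance
  ∂bdg = dg − bg + bd,
  ∂fhj = hj − fj + fh.
The resulting 30×20 matrix has rank 20, and its Smith normal form has invariant factors (1,1,1,1,1,1,1,1,1,1,1,1,1,1,1,1,1,1,1,2).

Reading off H_k = ker ∂_k / im ∂_{k+1}:

  H_0: rank C_0 − rank ∂_1 = 10 − 9 = 1, and the invariant factors of ∂_1 are all 1, so H_0 = Z.
  H_1: rank ker ∂_1 − rank ∂_2 = (30 − 9) − 20 = 1, and ∂_2 has invariant factor 2 > 1, so H_1 = Z ⊕ Z/2Z.
  H_2: rank ker ∂_2 − rank ∂_3 = (20 − 20) − 0 = 0, and there is no ∂_3, so H_2 = 0.

As a check, the Euler characteristic is 10 − 30 + 20 = 0, which agrees with 1 − 1 + 0 = 0.

H_0 ≅ Z,  H_1 ≅ Z ⊕ Z/2Z,  H_2 = 0.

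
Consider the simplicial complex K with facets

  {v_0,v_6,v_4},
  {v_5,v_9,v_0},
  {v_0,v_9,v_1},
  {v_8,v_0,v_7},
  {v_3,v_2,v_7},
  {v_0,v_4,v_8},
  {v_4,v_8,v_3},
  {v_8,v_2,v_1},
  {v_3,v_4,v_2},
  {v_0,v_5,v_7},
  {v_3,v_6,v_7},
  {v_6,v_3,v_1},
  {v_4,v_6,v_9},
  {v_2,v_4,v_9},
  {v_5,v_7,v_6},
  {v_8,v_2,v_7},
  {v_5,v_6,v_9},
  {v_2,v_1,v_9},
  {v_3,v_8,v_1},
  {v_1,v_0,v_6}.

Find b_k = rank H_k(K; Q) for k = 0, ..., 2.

Order the vertices as v_0 < v_1 < v_2 < v_3 < v_4 < v_5 < v_6 < v_7 < v_8 < v_9. Listing each simplex with vertices in this order, K has dimension 2 with simplices:

  0-simplices (10): [v_0], [v_1], [v_2], [v_3], [v_4], [v_5], [v_6], [v_7], [v_8], [v_9]
  1-simplices (30): (30 of them)
  2-simplices (20): (20 of them)

Hence C_0 ≅ Z^10, C_1 ≅ Z^30, C_2 ≅ Z^20.

Boundary ∂_1: C_1 → C_0 is given by ∂[p,q] = [q] − [p].
The resulting 10×30 matrix has rank 9, and its Smith normal form has invariant factors (1,1,1,1,1,1,1,1,1).

Boundary ∂_2: C_2 → C_1 acts by ∂[p,q,r] = [q,r] − [p,r] + [p,q]. For instance
  ∂[v_5,v_6,v_9] = [v_6,v_9] − [v_5,v_9] + [v_5,v_6],
  ∂[v_2,v_7,v_8] = [v_7,v_8] − [v_2,v_8] + [v_2,v_7].
As a 30×20 matrix over Z this has rank 20, with invariant factors (1,1,1,1,1,1,1,1,1,1,1,1,1,1,1,1,1,1,1,2).

Now H_k = ker ∂_k / im ∂_{k+1}, so:

  H_0: rank C_0 − rank ∂_1 = 10 − 9 = 1, and the invariant factors of ∂_1 are all 1, so H_0 = Z.
  H_1: rank ker ∂_1 − rank ∂_2 = (30 − 9) − 20 = 1, and ∂_2 has invariant factor 2 > 1, so H_1 = Z ⊕ Z/2Z.
  H_2: rank ker ∂_2 − rank ∂_3 = (20 − 20) − 0 = 0, and there is no ∂_3, so H_2 = 0.

As a check, the Euler characteristic is 10 − 30 + 20 = 0, which agrees with 1 − 1 + 0 = 0.

Hence the Betti numbers are b_0 = 1, b_1 = 1, b_2 = 0.

b_0 = 1, b_1 = 1, b_2 = 0.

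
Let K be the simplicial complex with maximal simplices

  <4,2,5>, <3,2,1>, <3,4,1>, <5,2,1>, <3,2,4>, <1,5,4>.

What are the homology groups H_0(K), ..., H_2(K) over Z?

Fix the vertex order 1 < 2 < 3 < 4 < 5 and write every simplex with vertices in increasing order. Then dim K = 2 and the simplices of K are:

  0-simplices (5): [1], [2], [3], [4], [5]
  1-simplices (9): [1,2], [1,3], [1,4], [1,5], [2,3], [2,4], [2,5], [3,4], [4,5]
  2-simplices (6): [1,2,3], [1,2,5], [1,3,4], [1,4,5], [2,3,4], [2,4,5]

so the chain groups are C_0 ≅ Z^5, C_1 ≅ Z^9, C_2 ≅ Z^6.

∂_1: C_1 → C_0 sends each edge [p,q] (with p < q) to q − p. For instance
  ∂[1,5] = [5] − [1].
The resulting 5×9 matrix has rank 4, and its Smith normal form has invariant factors (1,1,1,1).

The boundary map ∂_2: C_2 → C_1 sends each 2-simplex [p,q,r] to [q,r] − [p,r] + [p,q]. For instance
  ∂[1,2,3] = [2,3] − [1,3] + [1,2],
  ∂[2,3,4] = [3,4] − [2,4] + [2,3].
The resulting 9×6 matrix has rank 5, and its Smith normal form has invariant factors (1,1,1,1,1).

Reading off H_k = ker ∂_k / im ∂_{k+1}:

  H_0: rank C_0 − rank ∂_1 = 5 − 4 = 1, and the invariant factors of ∂_1 are all 1, so H_0 ≅ Z.
  H_1: rank ker ∂_1 − rank ∂_2 = (9 − 4) − 5 = 0, and the invariant factors of ∂_2 are all 1, so H_1 ≅ 0.
  H_2: rank ker ∂_2 − rank ∂_3 = (6 − 5) − 0 = 1, and there is no ∂_3, so H_2 ≅ Z.

H_0 ≅ Z,  H_1 = 0,  H_2 ≅ Z.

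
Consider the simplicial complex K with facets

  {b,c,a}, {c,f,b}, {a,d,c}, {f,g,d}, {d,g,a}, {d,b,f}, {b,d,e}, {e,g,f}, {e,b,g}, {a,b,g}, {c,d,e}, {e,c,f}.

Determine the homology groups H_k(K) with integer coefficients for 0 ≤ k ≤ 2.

K has 7 vertices, 18 edges, 12 triangles.
rank ∂_0 = 0, rank ∂_1 = 6 ⇒ b_0 = 7 − 0 − 6 = 1; all invariant factors of ∂_1 are 1 so no torsion. So H_0 ≅ Z.
rank ∂_1 = 6, rank ∂_2 = 12 ⇒ b_1 = 18 − 6 − 12 = 0; ∂_2 has invariant factor(s) [2] giving torsion. So H_1 ≅ Z_2.
rank ∂_2 = 12, rank ∂_3 = 0 ⇒ b_2 = 12 − 12 − 0 = 0. So H_2 ≅ 0.

H_0 ≅ Z,  H_1 ≅ Z_2,  H_2 = 0.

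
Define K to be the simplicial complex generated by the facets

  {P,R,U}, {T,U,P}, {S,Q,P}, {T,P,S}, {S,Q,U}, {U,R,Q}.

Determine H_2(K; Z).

Take the total order P < Q < R < S < T < U on the vertex set. Then K (dimension 2) consists of the simplices:

  0-simplices (6): P, Q, R, S, T, U
  1-simplices (12): PQ, PR, PS, PT, PU, QR, QS, QU, RU, ST, SU, TU
  2-simplices (6): PQS, PRU, PST, PTU, QRU, QSU

Hence C_0 ≅ Z^6, C_1 ≅ Z^12, C_2 ≅ Z^6.

Boundary ∂_1: C_1 → C_0 sends each edge [p,q] (with p < q) to q − p.
The resulting 6×12 matrix has rank 5, and its Smith normal form has invariant factors (1,1,1,1,1).

Boundary ∂_2: C_2 → C_1 sends each 2-simplex [p,q,r] to [q,r] − [p,r] + [p,q]. For instance
  ∂PST = ST − PT + PS,
  ∂PTU = TU − PU + PT.
This gives a 12×6 integer matrix of rank 6; reducing to Smith normal form yields diagonal entries (1,1,1,1,1,1).

Reading off H_k = ker ∂_k / im ∂_{k+1}:

  H_2: rank ker ∂_2 − rank ∂_3 = (6 − 6) − 0 = 0, and there is no ∂_3, so H_2 = 0.

(K is a triangulation of the cylinder S^1 x I.)

H_2 ≅ 0.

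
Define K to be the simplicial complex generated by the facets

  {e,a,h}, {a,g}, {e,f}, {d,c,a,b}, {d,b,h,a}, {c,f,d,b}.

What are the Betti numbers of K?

Take the total order a < b < c < d < e < f < g < h on the vertex set. Then K (dimension 3) consists of the simplices:

  0-simplices (8): a, b, c, d, e, f, g, h
  1-simplices (16): ab, ac, ad, ae, ag, ah, bc, bd, bf, bh, cd, cf, df, dh, ef, eh
  2-simplices (11): abc, abd, abh, acd, adh, aeh, bcd, bcf, bdf, bdh, cdf
  3-simplices (3): abcd, abdh, bcdf

giving chain groups C_0 ≅ Z^8, C_1 ≅ Z^16, C_2 ≅ Z^11, C_3 ≅ Z^3.

Boundary ∂_1: C_1 → C_0 sends each edge [p,q] (with p < q) to q − p.
This gives a 8×16 integer matrix of rank 7; reducing to Smith normal form yields diagonal entries (1,1,1,1,1,1,1).

∂_2: C_2 → C_1 maps a triangle to the signed sum of its edges. For instance
  ∂abh = bh − ah + ab,
  ∂abc = bc − ac + ab.
The 16×11 boundary matrix has rank 8 and Smith normal form diag(1,1,1,1,1,1,1,1).

The boundary map ∂_3: C_3 → C_2 sends each 3-simplex σ to the alternating sum Σ_i (−1)^i (σ with its i-th vertex removed). For instance
  ∂abdh = bdh − adh + abh − abd,
  ∂bcdf = cdf − bdf + bcf − bcd.
The resulting 11×3 matrix has rank 3, and its Smith normal form has invariant factors (1,1,1).

Computing H_k = (kernel of ∂_k) / (image of ∂_{k+1}):

  H_0: rank C_0 − rank ∂_1 = 8 − 7 = 1, and the invariant factors of ∂_1 are all 1, so H_0 ≅ Z.
  H_1: rank ker ∂_1 − rank ∂_2 = (16 − 7) − 8 = 1, and the invariant factors of ∂_2 are all 1, so H_1 ≅ Z.
  H_2: rank ker ∂_2 − rank ∂_3 = (11 − 8) − 3 = 0, and the invariant factors of ∂_3 are all 1, so H_2 ≅ 0.
  H_3: rank ker ∂_3 − rank ∂_4 = (3 − 3) − 0 = 0, and there is no ∂_4, so H_3 ≅ 0.

As a check, the Euler characteristic is 8 − 16 + 11 − 3 = 0, which agrees with 1 − 1 + 0 − 0 = 0.

Hence the Betti numbers are b_0 = 1, b_1 = 1, b_2 = 0, b_3 = 0.

b_0 = 1, b_1 = 1, b_2 = 0, b_3 = 0.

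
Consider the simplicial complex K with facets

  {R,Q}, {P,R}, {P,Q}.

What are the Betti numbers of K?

b_0 = 1, b_1 = 1.

Order the vertices as P < Q < R. Listing each simplex with vertices in this order, K has dimension 1 with simplices:

  0-simplices (3): P, Q, R
  1-simplices (3): PQ, PR, QR

giving chain groups C_0 ≅ Z^3, C_1 ≅ Z^3.

The boundary map ∂_1: C_1 → C_0 sends each edge [p,q] (with p < q) to q − p. For instance
  ∂QR = R − Q.
The resulting 3×3 matrix has rank 2, and its Smith normal form has invariant factors (1,1).

From H_k ≅ ker(∂_k) / im(∂_{k+1}) we obtain:

  H_0: rank C_0 − rank ∂_1 = 3 − 2 = 1, and the invariant factors of ∂_1 are all 1, so H_0 ≅ Z.
  H_1: rank ker ∂_1 − rank ∂_2 = (3 − 2) − 0 = 1, and there is no ∂_2, so H_1 ≅ Z.

Hence the Betti numbers are b_0 = 1, b_1 = 1.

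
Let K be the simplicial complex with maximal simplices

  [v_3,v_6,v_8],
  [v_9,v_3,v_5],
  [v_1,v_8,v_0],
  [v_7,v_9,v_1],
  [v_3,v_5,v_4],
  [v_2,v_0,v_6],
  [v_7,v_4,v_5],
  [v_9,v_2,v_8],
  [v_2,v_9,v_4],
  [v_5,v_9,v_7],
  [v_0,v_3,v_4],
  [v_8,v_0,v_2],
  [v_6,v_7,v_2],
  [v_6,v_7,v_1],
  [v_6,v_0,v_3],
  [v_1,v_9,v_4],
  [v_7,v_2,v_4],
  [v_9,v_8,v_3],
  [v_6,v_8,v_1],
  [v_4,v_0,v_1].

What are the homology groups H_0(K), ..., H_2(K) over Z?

H_0 = Z,  H_1 = Z × Z/2,  H_2 = 0.

Order the vertices as v_0 < v_1 < v_2 < v_3 < v_4 < v_5 < v_6 < v_7 < v_8 < v_9. Listing each simplex with vertices in this order, K has dimension 2 with simplices:

  0-simplices (10): [v_0], [v_1], [v_2], [v_3], [v_4], [v_5], [v_6], [v_7], [v_8], [v_9]
  1-simplices (30): (30 of them)
  2-simplices (20): (20 of them)

Hence C_0 ≅ Z^10, C_1 ≅ Z^30, C_2 ≅ Z^20.

The boundary map ∂_1: C_1 → C_0 sends each edge [p,q] (with p < q) to q − p.
The 10×30 boundary matrix has rank 9 and Smith normal form diag(1,1,1,1,1,1,1,1,1).

The boundary map ∂_2: C_2 → C_1 sends each 2-simplex [p,q,r] to [q,r] − [p,r] + [p,q]. For instance
  ∂[v_5,v_7,v_9] = [v_7,v_9] − [v_5,v_9] + [v_5,v_7],
  ∂[v_0,v_2,v_8] = [v_2,v_8] − [v_0,v_8] + [v_0,v_2].
The 30×20 boundary matrix has rank 20 and Smith normal form diag(1,1,1,1,1,1,1,1,1,1,1,1,1,1,1,1,1,1,1,2).

From H_k ≅ ker(∂_k) / im(∂_{k+1}) we obtain:

  H_0: rank C_0 − rank ∂_1 = 10 − 9 = 1, and the invariant factors of ∂_1 are all 1, so H_0 = Z.
  H_1: rank ker ∂_1 − rank ∂_2 = (30 − 9) − 20 = 1, and ∂_2 has invariant factor 2 > 1, so H_1 = Z × Z/2.
  H_2: rank ker ∂_2 − rank ∂_3 = (20 − 20) − 0 = 0, and there is no ∂_3, so H_2 = 0.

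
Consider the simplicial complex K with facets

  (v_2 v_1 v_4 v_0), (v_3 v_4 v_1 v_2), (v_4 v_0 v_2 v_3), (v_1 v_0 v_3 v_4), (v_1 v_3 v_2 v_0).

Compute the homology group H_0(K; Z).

Order the vertices as v_0 < v_1 < v_2 < v_3 < v_4. Listing each simplex with vertices in this order, K has dimension 3 with simplices:

  0-simplices (5): [v_0], [v_1], [v_2], [v_3], [v_4]
  1-simplices (10): [v_0,v_1], [v_0,v_2], [v_0,v_3], [v_0,v_4], [v_1,v_2], [v_1,v_3], [v_1,v_4], [v_2,v_3], [v_2,v_4], [v_3,v_4]
  2-simplices (10): [v_0,v_1,v_2], [v_0,v_1,v_3], [v_0,v_1,v_4], [v_0,v_2,v_3], [v_0,v_2,v_4], [v_0,v_3,v_4], [v_1,v_2,v_3], [v_1,v_2,v_4], [v_1,v_3,v_4], [v_2,v_3,v_4]
  3-simplices (5): [v_0,v_1,v_2,v_3], [v_0,v_1,v_2,v_4], [v_0,v_1,v_3,v_4], [v_0,v_2,v_3,v_4], [v_1,v_2,v_3,v_4]

so the chain groups are C_0 ≅ Z^5, C_1 ≅ Z^10, C_2 ≅ Z^10, C_3 ≅ Z^5.

∂_1: C_1 → C_0 is given by ∂[p,q] = [q] − [p]. For instance
  ∂[v_0,v_1] = [v_1] − [v_0].
This gives a 5×10 integer matrix of rank 4; reducing to Smith normal form yields diagonal entries (1,1,1,1).

Boundary ∂_2: C_2 → C_1 maps a triangle to the signed sum of its edges. For instance
  ∂[v_0,v_3,v_4] = [v_3,v_4] − [v_0,v_4] + [v_0,v_3],
  ∂[v_1,v_2,v_4] = [v_2,v_4] − [v_1,v_4] + [v_1,v_2].
This gives a 10×10 integer matrix of rank 6; reducing to Smith normal form yields diagonal entries (1,1,1,1,1,1).

Boundary ∂_3: C_3 → C_2 sends each 3-simplex σ to the alternating sum Σ_i (−1)^i (σ with its i-th vertex removed). For instance
  ∂[v_0,v_2,v_3,v_4] = [v_2,v_3,v_4] − [v_0,v_3,v_4] + [v_0,v_2,v_4] − [v_0,v_2,v_3],
  ∂[v_0,v_1,v_3,v_4] = [v_1,v_3,v_4] − [v_0,v_3,v_4] + [v_0,v_1,v_4] − [v_0,v_1,v_3].
The 10×5 boundary matrix has rank 4 and Smith normal form diag(1,1,1,1).

Computing H_k = (kernel of ∂_k) / (image of ∂_{k+1}):

  H_0: rank C_0 − rank ∂_1 = 5 − 4 = 1, and the invariant factors of ∂_1 are all 1, so H_0 ≅ Z.

H_0 = Z.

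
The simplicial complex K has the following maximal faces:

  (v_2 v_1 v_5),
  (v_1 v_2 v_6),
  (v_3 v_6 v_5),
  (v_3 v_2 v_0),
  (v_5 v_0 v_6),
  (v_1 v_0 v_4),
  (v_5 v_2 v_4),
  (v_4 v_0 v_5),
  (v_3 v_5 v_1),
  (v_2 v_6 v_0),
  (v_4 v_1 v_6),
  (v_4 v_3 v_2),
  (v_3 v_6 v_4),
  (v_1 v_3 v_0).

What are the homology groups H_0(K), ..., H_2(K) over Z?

K has 7 vertices, 21 edges, 14 triangles.
rank ∂_0 = 0, rank ∂_1 = 6 ⇒ b_0 = 7 − 0 − 6 = 1; all invariant factors of ∂_1 are 1 so no torsion. So H_0 ≅ Z.
rank ∂_1 = 6, rank ∂_2 = 13 ⇒ b_1 = 21 − 6 − 13 = 2; all invariant factors of ∂_2 are 1 so no torsion. So H_1 ≅ Z^2.
rank ∂_2 = 13, rank ∂_3 = 0 ⇒ b_2 = 14 − 13 − 0 = 1. So H_2 ≅ Z.

H_0 ≅ Z,  H_1 ≅ Z^2,  H_2 ≅ Z.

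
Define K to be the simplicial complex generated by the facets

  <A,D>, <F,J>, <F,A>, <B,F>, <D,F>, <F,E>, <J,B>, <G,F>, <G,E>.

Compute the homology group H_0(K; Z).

Fix the vertex order A < B < D < E < F < G < J and write every simplex with vertices in increasing order. Then dim K = 1 and the simplices of K are:

  0-simplices (7): A, B, D, E, F, G, J
  1-simplices (9): AD, AF, BF, BJ, DF, EF, EG, FG, FJ

Hence C_0 ≅ Z^7, C_1 ≅ Z^9.

∂_1: C_1 → C_0 maps an edge to its endpoints' difference, ∂[p,q] = q − p. For instance
  ∂EF = F − E.
As a 7×9 matrix over Z this has rank 6, with invariant factors (1,1,1,1,1,1).

Computing H_k = (kernel of ∂_k) / (image of ∂_{k+1}):

  H_0: rank C_0 − rank ∂_1 = 7 − 6 = 1, and the invariant factors of ∂_1 are all 1, so H_0 = Z.

(K is a triangulation of a wedge of 3 circles.)

H_0 = Z.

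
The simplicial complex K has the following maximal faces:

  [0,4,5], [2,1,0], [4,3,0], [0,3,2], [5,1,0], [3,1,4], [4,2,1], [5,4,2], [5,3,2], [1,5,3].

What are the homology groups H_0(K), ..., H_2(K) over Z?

We work with the vertex ordering 0 < 1 < 2 < 3 < 4 < 5. The simplices of K, each written with vertices in increasing order, are:

  0-simplices (6): [0], [1], [2], [3], [4], [5]
  1-simplices (15): [0,1], [0,2], [0,3], [0,4], [0,5], [1,2], [1,3], [1,4], [1,5], [2,3], [2,4], [2,5], [3,4], [3,5], [4,5]
  2-simplices (10): [0,1,2], [0,1,5], [0,2,3], [0,3,4], [0,4,5], [1,2,4], [1,3,4], [1,3,5], [2,3,5], [2,4,5]

Hence C_0 ≅ Z^6, C_1 ≅ Z^15, C_2 ≅ Z^10.

∂_1: C_1 → C_0 maps an edge to its endpoints' difference, ∂[p,q] = q − p. For instance
  ∂[0,2] = [2] − [0].
This gives a 6×15 integer matrix of rank 5; reducing to Smith normal form yields diagonal entries (1,1,1,1,1).

∂_2: C_2 → C_1 acts by ∂[p,q,r] = [q,r] − [p,r] + [p,q]. For instance
  ∂[2,4,5] = [4,5] − [2,5] + [2,4],
  ∂[0,4,5] = [4,5] − [0,5] + [0,4].
This gives a 15×10 integer matrix of rank 10; reducing to Smith normal form yields diagonal entries (1,1,1,1,1,1,1,1,1,2).

Now H_k = ker ∂_k / im ∂_{k+1}, so:

  H_0: rank C_0 − rank ∂_1 = 6 − 5 = 1, and the invariant factors of ∂_1 are all 1, so H_0 ≅ Z.
  H_1: rank ker ∂_1 − rank ∂_2 = (15 − 5) − 10 = 0, and ∂_2 has invariant factor 2 > 1, so H_1 ≅ Z/2.
  H_2: rank ker ∂_2 − rank ∂_3 = (10 − 10) − 0 = 0, and there is no ∂_3, so H_2 ≅ 0.

As a check, the Euler characteristic is 6 − 15 + 10 = 1, which agrees with 1 − 0 + 0 = 1.
(K is a triangulation of the real projective plane RP^2.)

H_0 ≅ Z,  H_1 ≅ Z/2,  H_2 = 0.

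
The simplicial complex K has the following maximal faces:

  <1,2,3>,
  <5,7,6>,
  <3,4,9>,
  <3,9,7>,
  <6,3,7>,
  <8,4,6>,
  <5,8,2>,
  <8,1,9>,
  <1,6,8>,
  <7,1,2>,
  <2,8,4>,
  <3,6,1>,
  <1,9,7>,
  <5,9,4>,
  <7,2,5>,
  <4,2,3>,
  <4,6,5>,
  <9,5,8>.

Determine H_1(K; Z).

H_1 ≅ Z ⊕ Z/2.

We work with the vertex ordering 1 < 2 < 3 < 4 < 5 < 6 < 7 < 8 < 9. The simplices of K, each written with vertices in increasing order, are:

  0-simplices (9): [1], [2], [3], [4], [5], [6], [7], [8], [9]
  1-simplices (27): (27 of them)
  2-simplices (18): [1,2,3], [1,2,7], [1,3,6], [1,6,8], [1,7,9], [1,8,9], [2,3,4], [2,4,8], [2,5,7], [2,5,8], [3,4,9], [3,6,7], [3,7,9], [4,5,6], [4,5,9], [4,6,8], [5,6,7], [5,8,9]

so the chain groups are C_0 ≅ Z^9, C_1 ≅ Z^27, C_2 ≅ Z^18.

The boundary map ∂_1: C_1 → C_0 sends each edge [p,q] (with p < q) to q − p. For instance
  ∂[4,6] = [6] − [4].
This gives a 9×27 integer matrix of rank 8; reducing to Smith normal form yields diagonal entries (1,1,1,1,1,1,1,1).

The boundary map ∂_2: C_2 → C_1 maps a triangle to the signed sum of its edges. For instance
  ∂[1,2,7] = [2,7] − [1,7] + [1,2],
  ∂[4,5,9] = [5,9] − [4,9] + [4,5].
This gives a 27×18 integer matrix of rank 18; reducing to Smith normal form yields diagonal entries (1,1,1,1,1,1,1,1,1,1,1,1,1,1,1,1,1,2).

Computing H_k = (kernel of ∂_k) / (image of ∂_{k+1}):

  H_1: rank ker ∂_1 − rank ∂_2 = (27 − 8) − 18 = 1, and ∂_2 has invariant factor 2 > 1, so H_1 ≅ Z ⊕ Z/2.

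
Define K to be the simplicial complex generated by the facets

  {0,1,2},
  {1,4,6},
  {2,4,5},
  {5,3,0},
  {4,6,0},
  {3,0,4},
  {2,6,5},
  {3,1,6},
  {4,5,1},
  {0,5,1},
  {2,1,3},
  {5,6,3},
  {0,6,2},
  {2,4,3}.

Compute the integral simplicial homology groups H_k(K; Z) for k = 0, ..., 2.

H_0 ≅ Z,  H_1 ≅ Z^2,  H_2 ≅ Z.

K has 7 vertices, 21 edges, 14 triangles.
rank ∂_0 = 0, rank ∂_1 = 6 ⇒ b_0 = 7 − 0 − 6 = 1; all invariant factors of ∂_1 are 1 so no torsion. So H_0 = Z.
rank ∂_1 = 6, rank ∂_2 = 13 ⇒ b_1 = 21 − 6 − 13 = 2; all invariant factors of ∂_2 are 1 so no torsion. So H_1 = Z^2.
rank ∂_2 = 13, rank ∂_3 = 0 ⇒ b_2 = 14 − 13 − 0 = 1. So H_2 = Z.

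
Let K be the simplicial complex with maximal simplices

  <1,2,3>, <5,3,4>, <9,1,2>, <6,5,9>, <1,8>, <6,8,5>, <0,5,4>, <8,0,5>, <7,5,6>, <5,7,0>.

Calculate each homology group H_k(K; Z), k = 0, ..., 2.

K has 10 vertices, 20 edges, 9 triangles.
rank ∂_0 = 0, rank ∂_1 = 9 ⇒ b_0 = 10 − 0 − 9 = 1; all invariant factors of ∂_1 are 1 so no torsion. So H_0 = Z.
rank ∂_1 = 9, rank ∂_2 = 9 ⇒ b_1 = 20 − 9 − 9 = 2; all invariant factors of ∂_2 are 1 so no torsion. So H_1 = Z^2.
rank ∂_2 = 9, rank ∂_3 = 0 ⇒ b_2 = 9 − 9 − 0 = 0. So H_2 = 0.

H_0 = Z,  H_1 = Z^2,  H_2 = 0.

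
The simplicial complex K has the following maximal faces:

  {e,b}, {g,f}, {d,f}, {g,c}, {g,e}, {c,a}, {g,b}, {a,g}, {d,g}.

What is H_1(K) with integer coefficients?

H_1 = Z^3.

We work with the vertex ordering a < b < c < d < e < f < g. The simplices of K, each written with vertices in increasing order, are:

  0-simplices (7): a, b, c, d, e, f, g
  1-simplices (9): ac, ag, be, bg, cg, df, dg, eg, fg

so the chain groups are C_0 ≅ Z^7, C_1 ≅ Z^9.

∂_1: C_1 → C_0 is given by ∂[p,q] = [q] − [p]. For instance
  ∂be = e − b.
The resulting 7×9 matrix has rank 6, and its Smith normal form has invariant factors (1,1,1,1,1,1).

From H_k ≅ ker(∂_k) / im(∂_{k+1}) we obtain:

  H_1: rank ker ∂_1 − rank ∂_2 = (9 − 6) − 0 = 3, and there is no ∂_2, so H_1 ≅ Z^3.

(K is a triangulation of a wedge of 3 circles.)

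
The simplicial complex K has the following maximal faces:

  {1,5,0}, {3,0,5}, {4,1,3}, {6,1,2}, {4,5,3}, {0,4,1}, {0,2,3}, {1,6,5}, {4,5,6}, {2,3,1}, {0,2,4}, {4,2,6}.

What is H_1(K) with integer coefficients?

H_1 ≅ Z/2.

We work with the vertex ordering 0 < 1 < 2 < 3 < 4 < 5 < 6. The simplices of K, each written with vertices in increasing order, are:

  0-simplices (7): [0], [1], [2], [3], [4], [5], [6]
  1-simplices (18): [0,1], [0,2], [0,3], [0,4], [0,5], [1,2], [1,3], [1,4], [1,5], [1,6], [2,3], [2,4], [2,6], [3,4], [3,5], [4,5], [4,6], [5,6]
  2-simplices (12): [0,1,4], [0,1,5], [0,2,3], [0,2,4], [0,3,5], [1,2,3], [1,2,6], [1,3,4], [1,5,6], [2,4,6], [3,4,5], [4,5,6]

giving chain groups C_0 ≅ Z^7, C_1 ≅ Z^18, C_2 ≅ Z^12.

∂_1: C_1 → C_0 maps an edge to its endpoints' difference, ∂[p,q] = q − p. For instance
  ∂[1,4] = [4] − [1].
As a 7×18 matrix over Z this has rank 6, with invariant factors (1,1,1,1,1,1).

Boundary ∂_2: C_2 → C_1 acts by ∂[p,q,r] = [q,r] − [p,r] + [p,q]. For instance
  ∂[0,2,3] = [2,3] − [0,3] + [0,2],
  ∂[1,5,6] = [5,6] − [1,6] + [1,5].
The 18×12 boundary matrix has rank 12 and Smith normal form diag(1,1,1,1,1,1,1,1,1,1,1,2).

Computing H_k = (kernel of ∂_k) / (image of ∂_{k+1}):

  H_1: rank ker ∂_1 − rank ∂_2 = (18 − 6) − 12 = 0, and ∂_2 has invariant factor 2 > 1, so H_1 = Z/2.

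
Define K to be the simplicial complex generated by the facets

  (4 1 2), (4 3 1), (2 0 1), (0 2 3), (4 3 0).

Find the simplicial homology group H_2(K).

H_2 ≅ 0.

We work with the vertex ordering 0 < 1 < 2 < 3 < 4. The simplices of K, each written with vertices in increasing order, are:

  0-simplices (5): [0], [1], [2], [3], [4]
  1-simplices (10): [0,1], [0,2], [0,3], [0,4], [1,2], [1,3], [1,4], [2,3], [2,4], [3,4]
  2-simplices (5): [0,1,2], [0,2,3], [0,3,4], [1,2,4], [1,3,4]

Hence C_0 ≅ Z^5, C_1 ≅ Z^10, C_2 ≅ Z^5.

The boundary map ∂_1: C_1 → C_0 is given by ∂[p,q] = [q] − [p].
The 5×10 boundary matrix has rank 4 and Smith normal form diag(1,1,1,1).

The boundary map ∂_2: C_2 → C_1 maps a triangle to the signed sum of its edges. For instance
  ∂[1,2,4] = [2,4] − [1,4] + [1,2],
  ∂[0,1,2] = [1,2] − [0,2] + [0,1].
The resulting 10×5 matrix has rank 5, and its Smith normal form has invariant factors (1,1,1,1,1).

From H_k ≅ ker(∂_k) / im(∂_{k+1}) we obtain:

  H_2: rank ker ∂_2 − rank ∂_3 = (5 − 5) − 0 = 0, and there is no ∂_3, so H_2 ≅ 0.

(K is a triangulation of the Möbius band.)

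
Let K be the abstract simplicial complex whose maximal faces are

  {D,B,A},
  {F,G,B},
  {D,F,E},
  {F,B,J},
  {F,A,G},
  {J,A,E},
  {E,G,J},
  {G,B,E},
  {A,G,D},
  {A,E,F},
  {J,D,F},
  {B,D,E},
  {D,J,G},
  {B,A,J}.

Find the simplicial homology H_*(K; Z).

Take the total order A < B < D < E < F < G < J on the vertex set. Then K (dimension 2) consists of the simplices:

  0-simplices (7): A, B, D, E, F, G, J
  1-simplices (21): AB, AD, AE, AF, AG, AJ, BD, BE, BF, BG, BJ, DE, DF, DG, DJ, EF, EG, EJ, FG, FJ, GJ
  2-simplices (14): ABD, ABJ, ADG, AEF, AEJ, AFG, BDE, BEG, BFG, BFJ, DEF, DFJ, DGJ, EGJ

giving chain groups C_0 ≅ Z^7, C_1 ≅ Z^21, C_2 ≅ Z^14.

The boundary map ∂_1: C_1 → C_0 maps an edge to its endpoints' difference, ∂[p,q] = q − p. For instance
  ∂BD = D − B.
As a 7×21 matrix over Z this has rank 6, with invariant factors (1,1,1,1,1,1).

∂_2: C_2 → C_1 maps a triangle to the signed sum of its edges. For instance
  ∂BFG = FG − BG + BF,
  ∂BFJ = FJ − BJ + BF.
As a 21×14 matrix over Z this has rank 13, with invariant factors (1,1,1,1,1,1,1,1,1,1,1,1,1).

From H_k ≅ ker(∂_k) / im(∂_{k+1}) we obtain:

  H_0: rank C_0 − rank ∂_1 = 7 − 6 = 1, and the invariant factors of ∂_1 are all 1, so H_0 ≅ Z.
  H_1: rank ker ∂_1 − rank ∂_2 = (21 − 6) − 13 = 2, and the invariant factors of ∂_2 are all 1, so H_1 ≅ Z^2.
  H_2: rank ker ∂_2 − rank ∂_3 = (14 − 13) − 0 = 1, and there is no ∂_3, so H_2 ≅ Z.

As a check, the Euler characteristic is 7 − 21 + 14 = 0, which agrees with 1 − 2 + 1 = 0.
(K is a triangulation of the torus T^2.)

H_0 = Z,  H_1 = Z^2,  H_2 = Z.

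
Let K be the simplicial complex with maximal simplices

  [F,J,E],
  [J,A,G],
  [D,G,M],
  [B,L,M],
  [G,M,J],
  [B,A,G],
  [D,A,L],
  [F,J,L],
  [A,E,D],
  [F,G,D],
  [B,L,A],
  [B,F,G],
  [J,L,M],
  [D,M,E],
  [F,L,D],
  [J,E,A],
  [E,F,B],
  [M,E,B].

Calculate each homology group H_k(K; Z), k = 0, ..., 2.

We work with the vertex ordering A < B < D < E < F < G < J < L < M. The simplices of K, each written with vertices in increasing order, are:

  0-simplices (9): A, B, D, E, F, G, J, L, M
  1-simplices (27): AB, AD, AE, AG, AJ, AL, BE, BF, BG, BL, BM, DE, DF, DG, DL, DM, EF, EJ, EM, FG, FJ, FL, GJ, GM, JL, JM, LM
  2-simplices (18): ABG, ABL, ADE, ADL, AEJ, AGJ, BEF, BEM, BFG, BLM, DEM, DFG, DFL, DGM, EFJ, FJL, GJM, JLM

Hence C_0 ≅ Z^9, C_1 ≅ Z^27, C_2 ≅ Z^18.

The boundary map ∂_1: C_1 → C_0 is given by ∂[p,q] = [q] − [p].
As a 9×27 matrix over Z this has rank 8, with invariant factors (1,1,1,1,1,1,1,1).

The boundary map ∂_2: C_2 → C_1 acts by ∂[p,q,r] = [q,r] − [p,r] + [p,q]. For instance
  ∂DEM = EM − DM + DE,
  ∂ABL = BL − AL + AB.
The resulting 27×18 matrix has rank 17, and its Smith normal form has invariant factors (1,1,1,1,1,1,1,1,1,1,1,1,1,1,1,1,1).

From H_k ≅ ker(∂_k) / im(∂_{k+1}) we obtain:

  H_0: rank C_0 − rank ∂_1 = 9 − 8 = 1, and the invariant factors of ∂_1 are all 1, so H_0 = Z.
  H_1: rank ker ∂_1 − rank ∂_2 = (27 − 8) − 17 = 2, and the invariant factors of ∂_2 are all 1, so H_1 = Z^2.
  H_2: rank ker ∂_2 − rank ∂_3 = (18 − 17) − 0 = 1, and there is no ∂_3, so H_2 = Z.

As a check, the Euler characteristic is 9 − 27 + 18 = 0, which agrees with 1 − 2 + 1 = 0.
(K is a triangulation of the torus T^2.)

H_0 = Z,  H_1 = Z^2,  H_2 = Z.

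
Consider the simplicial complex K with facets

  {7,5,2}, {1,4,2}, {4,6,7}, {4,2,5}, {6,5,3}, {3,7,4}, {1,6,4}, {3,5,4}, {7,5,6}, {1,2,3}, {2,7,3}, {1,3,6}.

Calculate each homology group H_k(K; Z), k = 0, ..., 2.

Order the vertices as 1 < 2 < 3 < 4 < 5 < 6 < 7. Listing each simplex with vertices in this order, K has dimension 2 with simplices:

  0-simplices (7): [1], [2], [3], [4], [5], [6], [7]
  1-simplices (18): [1,2], [1,3], [1,4], [1,6], [2,3], [2,4], [2,5], [2,7], [3,4], [3,5], [3,6], [3,7], [4,5], [4,6], [4,7], [5,6], [5,7], [6,7]
  2-simplices (12): [1,2,3], [1,2,4], [1,3,6], [1,4,6], [2,3,7], [2,4,5], [2,5,7], [3,4,5], [3,4,7], [3,5,6], [4,6,7], [5,6,7]

giving chain groups C_0 ≅ Z^7, C_1 ≅ Z^18, C_2 ≅ Z^12.

Boundary ∂_1: C_1 → C_0 sends each edge [p,q] (with p < q) to q − p. For instance
  ∂[3,6] = [6] − [3].
As a 7×18 matrix over Z this has rank 6, with invariant factors (1,1,1,1,1,1).

The boundary map ∂_2: C_2 → C_1 maps a triangle to the signed sum of its edges. For instance
  ∂[5,6,7] = [6,7] − [5,7] + [5,6],
  ∂[1,2,4] = [2,4] − [1,4] + [1,2].
The 18×12 boundary matrix has rank 12 and Smith normal form diag(1,1,1,1,1,1,1,1,1,1,1,2).

Reading off H_k = ker ∂_k / im ∂_{k+1}:

  H_0: rank C_0 − rank ∂_1 = 7 − 6 = 1, and the invariant factors of ∂_1 are all 1, so H_0 = Z.
  H_1: rank ker ∂_1 − rank ∂_2 = (18 − 6) − 12 = 0, and ∂_2 has invariant factor 2 > 1, so H_1 = Z/2.
  H_2: rank ker ∂_2 − rank ∂_3 = (12 − 12) − 0 = 0, and there is no ∂_3, so H_2 = 0.

As a check, the Euler characteristic is 7 − 18 + 12 = 1, which agrees with 1 − 0 + 0 = 1.
(K is a triangulation of the real projective plane RP^2.)

H_0 = Z,  H_1 = Z/2,  H_2 = 0.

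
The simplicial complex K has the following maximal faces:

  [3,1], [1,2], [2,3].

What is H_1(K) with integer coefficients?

Order the vertices as 1 < 2 < 3. Listing each simplex with vertices in this order, K has dimension 1 with simplices:

  0-simplices (3): [1], [2], [3]
  1-simplices (3): [1,2], [1,3], [2,3]

Hence C_0 ≅ Z^3, C_1 ≅ Z^3.

The boundary map ∂_1: C_1 → C_0 is given by ∂[p,q] = [q] − [p].
The 3×3 boundary matrix has rank 2 and Smith normal form diag(1,1).

Reading off H_k = ker ∂_k / im ∂_{k+1}:

  H_1: rank ker ∂_1 − rank ∂_2 = (3 − 2) − 0 = 1, and there is no ∂_2, so H_1 ≅ Z.

H_1 = Z.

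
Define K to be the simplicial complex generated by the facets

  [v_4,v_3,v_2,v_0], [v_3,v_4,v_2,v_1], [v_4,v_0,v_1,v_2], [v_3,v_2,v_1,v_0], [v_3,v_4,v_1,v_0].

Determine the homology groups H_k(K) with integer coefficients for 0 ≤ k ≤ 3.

H_0 ≅ Z,  H_1 = 0,  H_2 = 0,  H_3 ≅ Z.

Take the total order v_0 < v_1 < v_2 < v_3 < v_4 on the vertex set. Then K (dimension 3) consists of the simplices:

  0-simplices (5): [v_0], [v_1], [v_2], [v_3], [v_4]
  1-simplices (10): [v_0,v_1], [v_0,v_2], [v_0,v_3], [v_0,v_4], [v_1,v_2], [v_1,v_3], [v_1,v_4], [v_2,v_3], [v_2,v_4], [v_3,v_4]
  2-simplices (10): [v_0,v_1,v_2], [v_0,v_1,v_3], [v_0,v_1,v_4], [v_0,v_2,v_3], [v_0,v_2,v_4], [v_0,v_3,v_4], [v_1,v_2,v_3], [v_1,v_2,v_4], [v_1,v_3,v_4], [v_2,v_3,v_4]
  3-simplices (5): [v_0,v_1,v_2,v_3], [v_0,v_1,v_2,v_4], [v_0,v_1,v_3,v_4], [v_0,v_2,v_3,v_4], [v_1,v_2,v_3,v_4]

Hence C_0 ≅ Z^5, C_1 ≅ Z^10, C_2 ≅ Z^10, C_3 ≅ Z^5.

Boundary ∂_1: C_1 → C_0 is given by ∂[p,q] = [q] − [p]. For instance
  ∂[v_2,v_3] = [v_3] − [v_2].
The 5×10 boundary matrix has rank 4 and Smith normal form diag(1,1,1,1).

Boundary ∂_2: C_2 → C_1 maps a triangle to the signed sum of its edges. For instance
  ∂[v_1,v_2,v_3] = [v_2,v_3] − [v_1,v_3] + [v_1,v_2],
  ∂[v_1,v_3,v_4] = [v_3,v_4] − [v_1,v_4] + [v_1,v_3].
The 10×10 boundary matrix has rank 6 and Smith normal form diag(1,1,1,1,1,1).

∂_3: C_3 → C_2 sends each 3-simplex σ to the alternating sum Σ_i (−1)^i (σ with its i-th vertex removed). For instance
  ∂[v_1,v_2,v_3,v_4] = [v_2,v_3,v_4] − [v_1,v_3,v_4] + [v_1,v_2,v_4] − [v_1,v_2,v_3],
  ∂[v_0,v_1,v_3,v_4] = [v_1,v_3,v_4] − [v_0,v_3,v_4] + [v_0,v_1,v_4] − [v_0,v_1,v_3].
The resulting 10×5 matrix has rank 4, and its Smith normal form has invariant factors (1,1,1,1).

Computing H_k = (kernel of ∂_k) / (image of ∂_{k+1}):

  H_0: rank C_0 − rank ∂_1 = 5 − 4 = 1, and the invariant factors of ∂_1 are all 1, so H_0 = Z.
  H_1: rank ker ∂_1 − rank ∂_2 = (10 − 4) − 6 = 0, and the invariant factors of ∂_2 are all 1, so H_1 = 0.
  H_2: rank ker ∂_2 − rank ∂_3 = (10 − 6) − 4 = 0, and the invariant factors of ∂_3 are all 1, so H_2 = 0.
  H_3: rank ker ∂_3 − rank ∂_4 = (5 − 4) − 0 = 1, and there is no ∂_4, so H_3 = Z.

(K is a triangulation of the 3-sphere S^3.)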